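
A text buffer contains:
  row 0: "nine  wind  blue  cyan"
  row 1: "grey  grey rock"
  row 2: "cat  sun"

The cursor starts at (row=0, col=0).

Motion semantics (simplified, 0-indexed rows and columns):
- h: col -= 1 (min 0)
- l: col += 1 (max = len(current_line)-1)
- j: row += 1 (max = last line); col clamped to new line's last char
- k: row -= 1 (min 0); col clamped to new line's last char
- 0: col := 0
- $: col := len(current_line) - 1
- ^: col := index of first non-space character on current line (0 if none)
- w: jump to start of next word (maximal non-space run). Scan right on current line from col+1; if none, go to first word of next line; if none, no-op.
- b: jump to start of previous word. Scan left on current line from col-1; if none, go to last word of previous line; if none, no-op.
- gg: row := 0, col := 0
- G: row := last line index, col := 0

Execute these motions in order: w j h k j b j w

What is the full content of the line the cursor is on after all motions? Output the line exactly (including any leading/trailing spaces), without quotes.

After 1 (w): row=0 col=6 char='w'
After 2 (j): row=1 col=6 char='g'
After 3 (h): row=1 col=5 char='_'
After 4 (k): row=0 col=5 char='_'
After 5 (j): row=1 col=5 char='_'
After 6 (b): row=1 col=0 char='g'
After 7 (j): row=2 col=0 char='c'
After 8 (w): row=2 col=5 char='s'

Answer: cat  sun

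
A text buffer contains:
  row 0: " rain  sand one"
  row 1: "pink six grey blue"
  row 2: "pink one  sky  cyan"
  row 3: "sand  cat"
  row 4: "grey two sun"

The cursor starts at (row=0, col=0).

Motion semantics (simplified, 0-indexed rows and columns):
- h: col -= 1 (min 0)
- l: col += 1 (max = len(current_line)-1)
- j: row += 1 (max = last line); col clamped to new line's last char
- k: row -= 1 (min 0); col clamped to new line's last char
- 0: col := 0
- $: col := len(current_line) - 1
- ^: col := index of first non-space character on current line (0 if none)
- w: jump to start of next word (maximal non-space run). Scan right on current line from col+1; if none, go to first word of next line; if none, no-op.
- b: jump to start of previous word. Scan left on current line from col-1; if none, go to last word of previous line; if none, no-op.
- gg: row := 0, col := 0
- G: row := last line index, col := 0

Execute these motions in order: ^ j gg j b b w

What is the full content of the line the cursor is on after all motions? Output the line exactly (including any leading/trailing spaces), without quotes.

Answer:  rain  sand one

Derivation:
After 1 (^): row=0 col=1 char='r'
After 2 (j): row=1 col=1 char='i'
After 3 (gg): row=0 col=0 char='_'
After 4 (j): row=1 col=0 char='p'
After 5 (b): row=0 col=12 char='o'
After 6 (b): row=0 col=7 char='s'
After 7 (w): row=0 col=12 char='o'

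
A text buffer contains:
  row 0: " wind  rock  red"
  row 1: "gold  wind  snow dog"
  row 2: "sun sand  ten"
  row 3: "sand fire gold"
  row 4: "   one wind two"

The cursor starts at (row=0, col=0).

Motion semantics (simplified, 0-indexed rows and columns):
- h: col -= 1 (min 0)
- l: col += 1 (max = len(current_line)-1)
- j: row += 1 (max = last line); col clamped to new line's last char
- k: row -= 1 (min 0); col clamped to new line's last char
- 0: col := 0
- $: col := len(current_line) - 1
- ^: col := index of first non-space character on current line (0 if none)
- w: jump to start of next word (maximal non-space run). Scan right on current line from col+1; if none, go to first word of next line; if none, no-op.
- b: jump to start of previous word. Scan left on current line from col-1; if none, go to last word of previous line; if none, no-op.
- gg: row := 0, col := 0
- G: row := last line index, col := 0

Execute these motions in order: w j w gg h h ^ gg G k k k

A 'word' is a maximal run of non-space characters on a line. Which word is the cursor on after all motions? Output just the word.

Answer: gold

Derivation:
After 1 (w): row=0 col=1 char='w'
After 2 (j): row=1 col=1 char='o'
After 3 (w): row=1 col=6 char='w'
After 4 (gg): row=0 col=0 char='_'
After 5 (h): row=0 col=0 char='_'
After 6 (h): row=0 col=0 char='_'
After 7 (^): row=0 col=1 char='w'
After 8 (gg): row=0 col=0 char='_'
After 9 (G): row=4 col=0 char='_'
After 10 (k): row=3 col=0 char='s'
After 11 (k): row=2 col=0 char='s'
After 12 (k): row=1 col=0 char='g'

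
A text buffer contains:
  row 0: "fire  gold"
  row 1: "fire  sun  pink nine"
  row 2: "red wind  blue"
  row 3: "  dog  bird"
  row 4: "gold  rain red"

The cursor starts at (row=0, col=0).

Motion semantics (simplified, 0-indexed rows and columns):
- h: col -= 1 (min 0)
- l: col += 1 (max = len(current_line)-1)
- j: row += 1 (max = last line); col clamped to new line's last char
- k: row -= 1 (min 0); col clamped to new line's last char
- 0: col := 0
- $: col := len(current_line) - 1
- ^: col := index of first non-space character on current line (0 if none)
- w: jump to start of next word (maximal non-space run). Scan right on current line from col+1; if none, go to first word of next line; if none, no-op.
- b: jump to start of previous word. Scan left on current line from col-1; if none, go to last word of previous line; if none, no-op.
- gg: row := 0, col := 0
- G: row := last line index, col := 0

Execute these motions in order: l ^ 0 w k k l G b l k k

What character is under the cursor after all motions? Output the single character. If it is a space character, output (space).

After 1 (l): row=0 col=1 char='i'
After 2 (^): row=0 col=0 char='f'
After 3 (0): row=0 col=0 char='f'
After 4 (w): row=0 col=6 char='g'
After 5 (k): row=0 col=6 char='g'
After 6 (k): row=0 col=6 char='g'
After 7 (l): row=0 col=7 char='o'
After 8 (G): row=4 col=0 char='g'
After 9 (b): row=3 col=7 char='b'
After 10 (l): row=3 col=8 char='i'
After 11 (k): row=2 col=8 char='_'
After 12 (k): row=1 col=8 char='n'

Answer: n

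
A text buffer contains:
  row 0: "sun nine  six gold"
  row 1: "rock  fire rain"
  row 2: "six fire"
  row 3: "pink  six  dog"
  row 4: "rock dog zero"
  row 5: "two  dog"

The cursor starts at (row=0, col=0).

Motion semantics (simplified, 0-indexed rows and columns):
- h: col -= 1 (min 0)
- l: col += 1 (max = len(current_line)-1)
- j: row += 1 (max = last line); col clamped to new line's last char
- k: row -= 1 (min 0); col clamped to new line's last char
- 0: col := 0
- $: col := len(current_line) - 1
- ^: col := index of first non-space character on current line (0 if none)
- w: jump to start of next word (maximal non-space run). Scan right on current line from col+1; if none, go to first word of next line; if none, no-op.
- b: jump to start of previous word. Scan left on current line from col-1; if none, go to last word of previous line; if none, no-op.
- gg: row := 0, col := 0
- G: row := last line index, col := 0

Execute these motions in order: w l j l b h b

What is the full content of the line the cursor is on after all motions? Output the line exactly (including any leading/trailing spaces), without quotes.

Answer: sun nine  six gold

Derivation:
After 1 (w): row=0 col=4 char='n'
After 2 (l): row=0 col=5 char='i'
After 3 (j): row=1 col=5 char='_'
After 4 (l): row=1 col=6 char='f'
After 5 (b): row=1 col=0 char='r'
After 6 (h): row=1 col=0 char='r'
After 7 (b): row=0 col=14 char='g'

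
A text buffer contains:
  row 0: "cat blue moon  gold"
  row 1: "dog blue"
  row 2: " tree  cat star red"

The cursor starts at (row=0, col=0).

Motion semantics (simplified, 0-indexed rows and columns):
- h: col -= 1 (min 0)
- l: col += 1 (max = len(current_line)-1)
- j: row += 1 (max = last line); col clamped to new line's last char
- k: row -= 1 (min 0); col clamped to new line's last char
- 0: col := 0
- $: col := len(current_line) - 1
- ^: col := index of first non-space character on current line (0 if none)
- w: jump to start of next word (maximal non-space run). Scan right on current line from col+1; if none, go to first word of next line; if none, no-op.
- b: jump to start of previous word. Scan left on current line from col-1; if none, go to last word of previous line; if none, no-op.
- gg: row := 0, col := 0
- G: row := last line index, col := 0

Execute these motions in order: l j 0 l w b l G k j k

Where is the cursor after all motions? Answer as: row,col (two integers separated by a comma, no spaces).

Answer: 1,0

Derivation:
After 1 (l): row=0 col=1 char='a'
After 2 (j): row=1 col=1 char='o'
After 3 (0): row=1 col=0 char='d'
After 4 (l): row=1 col=1 char='o'
After 5 (w): row=1 col=4 char='b'
After 6 (b): row=1 col=0 char='d'
After 7 (l): row=1 col=1 char='o'
After 8 (G): row=2 col=0 char='_'
After 9 (k): row=1 col=0 char='d'
After 10 (j): row=2 col=0 char='_'
After 11 (k): row=1 col=0 char='d'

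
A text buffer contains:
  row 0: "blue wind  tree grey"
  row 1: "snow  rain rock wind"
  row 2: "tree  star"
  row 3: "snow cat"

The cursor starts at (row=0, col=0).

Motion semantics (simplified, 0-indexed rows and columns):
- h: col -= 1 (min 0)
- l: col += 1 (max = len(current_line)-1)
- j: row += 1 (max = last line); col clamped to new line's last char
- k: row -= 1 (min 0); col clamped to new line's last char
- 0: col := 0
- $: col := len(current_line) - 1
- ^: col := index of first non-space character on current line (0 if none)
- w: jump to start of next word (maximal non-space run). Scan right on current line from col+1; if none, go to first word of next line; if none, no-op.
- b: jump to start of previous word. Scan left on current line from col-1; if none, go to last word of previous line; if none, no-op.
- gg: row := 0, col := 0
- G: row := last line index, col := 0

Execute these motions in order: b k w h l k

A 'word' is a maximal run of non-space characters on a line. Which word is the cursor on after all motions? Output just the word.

After 1 (b): row=0 col=0 char='b'
After 2 (k): row=0 col=0 char='b'
After 3 (w): row=0 col=5 char='w'
After 4 (h): row=0 col=4 char='_'
After 5 (l): row=0 col=5 char='w'
After 6 (k): row=0 col=5 char='w'

Answer: wind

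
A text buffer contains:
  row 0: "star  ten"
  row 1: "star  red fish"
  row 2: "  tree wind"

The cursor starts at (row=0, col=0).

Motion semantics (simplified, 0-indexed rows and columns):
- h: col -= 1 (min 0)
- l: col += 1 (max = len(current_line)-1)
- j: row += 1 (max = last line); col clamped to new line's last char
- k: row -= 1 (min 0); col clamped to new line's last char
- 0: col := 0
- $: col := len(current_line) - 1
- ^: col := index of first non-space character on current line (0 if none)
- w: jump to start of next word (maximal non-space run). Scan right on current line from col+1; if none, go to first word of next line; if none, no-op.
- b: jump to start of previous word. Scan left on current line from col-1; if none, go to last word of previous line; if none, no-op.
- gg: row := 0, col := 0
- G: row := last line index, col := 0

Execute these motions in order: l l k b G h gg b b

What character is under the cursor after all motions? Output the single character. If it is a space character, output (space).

After 1 (l): row=0 col=1 char='t'
After 2 (l): row=0 col=2 char='a'
After 3 (k): row=0 col=2 char='a'
After 4 (b): row=0 col=0 char='s'
After 5 (G): row=2 col=0 char='_'
After 6 (h): row=2 col=0 char='_'
After 7 (gg): row=0 col=0 char='s'
After 8 (b): row=0 col=0 char='s'
After 9 (b): row=0 col=0 char='s'

Answer: s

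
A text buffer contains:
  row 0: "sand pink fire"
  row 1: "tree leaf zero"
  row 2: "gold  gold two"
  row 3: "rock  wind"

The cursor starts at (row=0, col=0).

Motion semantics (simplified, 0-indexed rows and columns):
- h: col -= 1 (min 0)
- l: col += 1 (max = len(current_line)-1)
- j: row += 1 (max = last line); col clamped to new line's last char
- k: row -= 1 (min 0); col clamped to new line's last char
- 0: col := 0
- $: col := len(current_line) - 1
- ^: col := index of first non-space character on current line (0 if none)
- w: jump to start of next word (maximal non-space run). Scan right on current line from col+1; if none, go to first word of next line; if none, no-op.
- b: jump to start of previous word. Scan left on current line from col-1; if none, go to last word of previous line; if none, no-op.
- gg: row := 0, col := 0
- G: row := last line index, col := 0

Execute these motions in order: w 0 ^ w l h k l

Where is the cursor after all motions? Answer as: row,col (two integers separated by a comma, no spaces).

Answer: 0,6

Derivation:
After 1 (w): row=0 col=5 char='p'
After 2 (0): row=0 col=0 char='s'
After 3 (^): row=0 col=0 char='s'
After 4 (w): row=0 col=5 char='p'
After 5 (l): row=0 col=6 char='i'
After 6 (h): row=0 col=5 char='p'
After 7 (k): row=0 col=5 char='p'
After 8 (l): row=0 col=6 char='i'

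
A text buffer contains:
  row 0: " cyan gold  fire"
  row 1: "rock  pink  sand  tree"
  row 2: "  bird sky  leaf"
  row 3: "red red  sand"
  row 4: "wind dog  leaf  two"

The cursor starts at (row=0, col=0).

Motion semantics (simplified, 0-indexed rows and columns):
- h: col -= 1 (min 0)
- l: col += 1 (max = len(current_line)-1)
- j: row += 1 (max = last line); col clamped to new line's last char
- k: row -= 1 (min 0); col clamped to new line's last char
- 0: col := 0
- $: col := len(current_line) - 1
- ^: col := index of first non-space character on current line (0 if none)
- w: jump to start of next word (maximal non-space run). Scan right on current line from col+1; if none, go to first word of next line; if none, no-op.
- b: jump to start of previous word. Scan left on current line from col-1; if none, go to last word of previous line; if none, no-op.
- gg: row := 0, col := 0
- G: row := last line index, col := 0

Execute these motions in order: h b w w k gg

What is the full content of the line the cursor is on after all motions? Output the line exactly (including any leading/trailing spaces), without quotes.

After 1 (h): row=0 col=0 char='_'
After 2 (b): row=0 col=0 char='_'
After 3 (w): row=0 col=1 char='c'
After 4 (w): row=0 col=6 char='g'
After 5 (k): row=0 col=6 char='g'
After 6 (gg): row=0 col=0 char='_'

Answer:  cyan gold  fire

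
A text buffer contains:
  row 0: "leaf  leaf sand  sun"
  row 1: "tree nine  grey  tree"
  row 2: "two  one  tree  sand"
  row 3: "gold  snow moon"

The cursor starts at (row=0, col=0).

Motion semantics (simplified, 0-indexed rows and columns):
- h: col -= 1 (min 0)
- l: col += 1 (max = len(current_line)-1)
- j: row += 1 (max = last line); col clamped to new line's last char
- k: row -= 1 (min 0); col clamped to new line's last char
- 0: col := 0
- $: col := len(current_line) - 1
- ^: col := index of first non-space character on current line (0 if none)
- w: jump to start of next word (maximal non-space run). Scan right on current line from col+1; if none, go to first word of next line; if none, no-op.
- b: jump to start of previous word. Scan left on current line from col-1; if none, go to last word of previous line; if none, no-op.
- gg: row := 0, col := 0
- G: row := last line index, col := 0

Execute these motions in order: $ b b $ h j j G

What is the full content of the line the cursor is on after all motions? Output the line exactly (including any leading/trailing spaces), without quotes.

After 1 ($): row=0 col=19 char='n'
After 2 (b): row=0 col=17 char='s'
After 3 (b): row=0 col=11 char='s'
After 4 ($): row=0 col=19 char='n'
After 5 (h): row=0 col=18 char='u'
After 6 (j): row=1 col=18 char='r'
After 7 (j): row=2 col=18 char='n'
After 8 (G): row=3 col=0 char='g'

Answer: gold  snow moon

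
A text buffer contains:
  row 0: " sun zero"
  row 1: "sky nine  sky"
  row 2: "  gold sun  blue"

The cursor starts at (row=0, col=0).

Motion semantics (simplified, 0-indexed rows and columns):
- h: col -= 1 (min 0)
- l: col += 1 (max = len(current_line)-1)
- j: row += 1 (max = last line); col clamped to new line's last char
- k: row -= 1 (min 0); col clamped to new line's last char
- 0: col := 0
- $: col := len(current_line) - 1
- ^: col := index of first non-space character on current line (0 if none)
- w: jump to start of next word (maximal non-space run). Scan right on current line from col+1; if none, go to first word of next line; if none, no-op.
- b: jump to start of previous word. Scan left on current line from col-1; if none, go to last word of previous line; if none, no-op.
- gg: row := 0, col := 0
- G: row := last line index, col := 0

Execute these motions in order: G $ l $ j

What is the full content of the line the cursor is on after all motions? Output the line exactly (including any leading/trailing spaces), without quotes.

Answer:   gold sun  blue

Derivation:
After 1 (G): row=2 col=0 char='_'
After 2 ($): row=2 col=15 char='e'
After 3 (l): row=2 col=15 char='e'
After 4 ($): row=2 col=15 char='e'
After 5 (j): row=2 col=15 char='e'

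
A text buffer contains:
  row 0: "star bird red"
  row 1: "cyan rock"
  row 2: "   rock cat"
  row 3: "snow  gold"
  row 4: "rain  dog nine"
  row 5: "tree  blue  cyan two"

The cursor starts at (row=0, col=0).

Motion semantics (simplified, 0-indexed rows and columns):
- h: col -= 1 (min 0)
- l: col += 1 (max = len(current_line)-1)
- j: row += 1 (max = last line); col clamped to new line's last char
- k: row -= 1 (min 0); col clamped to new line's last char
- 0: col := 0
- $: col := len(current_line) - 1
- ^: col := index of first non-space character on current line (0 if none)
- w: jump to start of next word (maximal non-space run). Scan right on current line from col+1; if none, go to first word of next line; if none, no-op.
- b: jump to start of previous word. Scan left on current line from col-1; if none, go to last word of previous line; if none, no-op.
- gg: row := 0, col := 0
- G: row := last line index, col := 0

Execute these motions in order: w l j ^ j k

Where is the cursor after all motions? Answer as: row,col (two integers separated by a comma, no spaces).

Answer: 1,0

Derivation:
After 1 (w): row=0 col=5 char='b'
After 2 (l): row=0 col=6 char='i'
After 3 (j): row=1 col=6 char='o'
After 4 (^): row=1 col=0 char='c'
After 5 (j): row=2 col=0 char='_'
After 6 (k): row=1 col=0 char='c'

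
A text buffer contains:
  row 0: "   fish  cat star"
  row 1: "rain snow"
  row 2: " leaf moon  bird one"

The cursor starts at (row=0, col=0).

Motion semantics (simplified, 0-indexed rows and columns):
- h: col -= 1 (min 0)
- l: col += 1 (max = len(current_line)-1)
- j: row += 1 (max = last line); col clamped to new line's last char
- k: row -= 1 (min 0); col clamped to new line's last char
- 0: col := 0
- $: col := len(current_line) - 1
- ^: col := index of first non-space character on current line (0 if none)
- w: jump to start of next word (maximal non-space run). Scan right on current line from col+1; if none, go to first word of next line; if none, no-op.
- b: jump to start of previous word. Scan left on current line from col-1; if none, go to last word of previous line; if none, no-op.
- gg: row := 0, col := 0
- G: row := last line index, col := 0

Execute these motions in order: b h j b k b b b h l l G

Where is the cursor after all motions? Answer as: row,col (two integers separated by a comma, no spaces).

Answer: 2,0

Derivation:
After 1 (b): row=0 col=0 char='_'
After 2 (h): row=0 col=0 char='_'
After 3 (j): row=1 col=0 char='r'
After 4 (b): row=0 col=13 char='s'
After 5 (k): row=0 col=13 char='s'
After 6 (b): row=0 col=9 char='c'
After 7 (b): row=0 col=3 char='f'
After 8 (b): row=0 col=3 char='f'
After 9 (h): row=0 col=2 char='_'
After 10 (l): row=0 col=3 char='f'
After 11 (l): row=0 col=4 char='i'
After 12 (G): row=2 col=0 char='_'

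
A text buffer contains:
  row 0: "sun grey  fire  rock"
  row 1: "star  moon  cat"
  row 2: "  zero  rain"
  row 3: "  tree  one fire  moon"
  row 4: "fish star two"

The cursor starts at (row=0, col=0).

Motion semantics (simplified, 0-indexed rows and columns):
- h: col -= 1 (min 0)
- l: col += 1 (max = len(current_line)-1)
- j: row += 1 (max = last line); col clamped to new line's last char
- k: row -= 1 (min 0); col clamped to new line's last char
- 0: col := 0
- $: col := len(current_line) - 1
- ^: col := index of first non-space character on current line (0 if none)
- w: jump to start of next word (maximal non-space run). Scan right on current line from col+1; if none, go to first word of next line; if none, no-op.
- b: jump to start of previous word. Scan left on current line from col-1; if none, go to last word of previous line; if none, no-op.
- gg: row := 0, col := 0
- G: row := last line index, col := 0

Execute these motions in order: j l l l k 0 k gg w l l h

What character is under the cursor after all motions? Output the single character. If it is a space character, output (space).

Answer: r

Derivation:
After 1 (j): row=1 col=0 char='s'
After 2 (l): row=1 col=1 char='t'
After 3 (l): row=1 col=2 char='a'
After 4 (l): row=1 col=3 char='r'
After 5 (k): row=0 col=3 char='_'
After 6 (0): row=0 col=0 char='s'
After 7 (k): row=0 col=0 char='s'
After 8 (gg): row=0 col=0 char='s'
After 9 (w): row=0 col=4 char='g'
After 10 (l): row=0 col=5 char='r'
After 11 (l): row=0 col=6 char='e'
After 12 (h): row=0 col=5 char='r'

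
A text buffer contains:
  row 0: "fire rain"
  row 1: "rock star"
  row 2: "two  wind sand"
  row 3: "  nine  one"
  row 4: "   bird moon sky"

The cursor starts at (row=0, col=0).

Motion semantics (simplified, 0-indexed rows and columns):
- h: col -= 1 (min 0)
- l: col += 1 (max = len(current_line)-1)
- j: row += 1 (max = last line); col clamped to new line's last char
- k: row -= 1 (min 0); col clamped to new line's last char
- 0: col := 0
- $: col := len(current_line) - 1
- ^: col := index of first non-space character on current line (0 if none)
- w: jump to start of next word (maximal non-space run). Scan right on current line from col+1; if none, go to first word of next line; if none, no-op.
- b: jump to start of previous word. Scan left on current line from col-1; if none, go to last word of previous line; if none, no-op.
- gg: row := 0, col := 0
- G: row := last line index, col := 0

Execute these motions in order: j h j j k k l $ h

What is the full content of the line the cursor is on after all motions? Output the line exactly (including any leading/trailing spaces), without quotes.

Answer: rock star

Derivation:
After 1 (j): row=1 col=0 char='r'
After 2 (h): row=1 col=0 char='r'
After 3 (j): row=2 col=0 char='t'
After 4 (j): row=3 col=0 char='_'
After 5 (k): row=2 col=0 char='t'
After 6 (k): row=1 col=0 char='r'
After 7 (l): row=1 col=1 char='o'
After 8 ($): row=1 col=8 char='r'
After 9 (h): row=1 col=7 char='a'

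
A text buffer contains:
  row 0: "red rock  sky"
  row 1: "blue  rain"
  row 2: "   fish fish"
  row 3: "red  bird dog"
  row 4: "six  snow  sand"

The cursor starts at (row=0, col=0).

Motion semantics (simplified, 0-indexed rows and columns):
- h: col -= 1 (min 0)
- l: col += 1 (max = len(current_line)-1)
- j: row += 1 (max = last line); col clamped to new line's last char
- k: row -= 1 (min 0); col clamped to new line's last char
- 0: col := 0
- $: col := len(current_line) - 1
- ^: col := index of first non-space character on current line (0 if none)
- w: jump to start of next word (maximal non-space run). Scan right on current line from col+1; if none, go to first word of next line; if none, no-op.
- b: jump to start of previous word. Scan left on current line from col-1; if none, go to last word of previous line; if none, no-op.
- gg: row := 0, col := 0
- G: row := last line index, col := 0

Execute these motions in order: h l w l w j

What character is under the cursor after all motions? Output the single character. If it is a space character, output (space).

After 1 (h): row=0 col=0 char='r'
After 2 (l): row=0 col=1 char='e'
After 3 (w): row=0 col=4 char='r'
After 4 (l): row=0 col=5 char='o'
After 5 (w): row=0 col=10 char='s'
After 6 (j): row=1 col=9 char='n'

Answer: n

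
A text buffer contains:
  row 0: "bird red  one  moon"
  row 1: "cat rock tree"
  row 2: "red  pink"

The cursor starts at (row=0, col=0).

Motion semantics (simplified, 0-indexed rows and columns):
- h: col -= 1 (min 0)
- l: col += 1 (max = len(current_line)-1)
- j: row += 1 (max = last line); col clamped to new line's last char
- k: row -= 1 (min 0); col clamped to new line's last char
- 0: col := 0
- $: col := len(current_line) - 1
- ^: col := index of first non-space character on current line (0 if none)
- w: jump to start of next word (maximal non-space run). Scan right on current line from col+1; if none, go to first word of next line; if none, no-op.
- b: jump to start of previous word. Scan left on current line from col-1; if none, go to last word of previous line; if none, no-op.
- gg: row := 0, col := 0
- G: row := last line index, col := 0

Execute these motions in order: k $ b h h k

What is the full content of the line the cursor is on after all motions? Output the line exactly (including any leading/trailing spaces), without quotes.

After 1 (k): row=0 col=0 char='b'
After 2 ($): row=0 col=18 char='n'
After 3 (b): row=0 col=15 char='m'
After 4 (h): row=0 col=14 char='_'
After 5 (h): row=0 col=13 char='_'
After 6 (k): row=0 col=13 char='_'

Answer: bird red  one  moon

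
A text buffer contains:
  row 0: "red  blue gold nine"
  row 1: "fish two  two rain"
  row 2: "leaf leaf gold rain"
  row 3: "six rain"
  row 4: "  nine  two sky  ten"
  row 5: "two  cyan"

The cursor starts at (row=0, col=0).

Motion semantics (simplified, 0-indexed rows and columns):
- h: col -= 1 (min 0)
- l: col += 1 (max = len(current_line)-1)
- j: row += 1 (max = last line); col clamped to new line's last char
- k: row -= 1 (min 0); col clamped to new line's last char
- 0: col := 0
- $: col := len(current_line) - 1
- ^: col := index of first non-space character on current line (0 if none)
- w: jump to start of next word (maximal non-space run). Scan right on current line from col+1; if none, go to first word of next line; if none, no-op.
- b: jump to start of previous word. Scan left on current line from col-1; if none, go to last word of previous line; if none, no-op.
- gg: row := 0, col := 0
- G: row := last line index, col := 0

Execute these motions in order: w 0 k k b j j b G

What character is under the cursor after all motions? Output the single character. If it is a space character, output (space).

Answer: t

Derivation:
After 1 (w): row=0 col=5 char='b'
After 2 (0): row=0 col=0 char='r'
After 3 (k): row=0 col=0 char='r'
After 4 (k): row=0 col=0 char='r'
After 5 (b): row=0 col=0 char='r'
After 6 (j): row=1 col=0 char='f'
After 7 (j): row=2 col=0 char='l'
After 8 (b): row=1 col=14 char='r'
After 9 (G): row=5 col=0 char='t'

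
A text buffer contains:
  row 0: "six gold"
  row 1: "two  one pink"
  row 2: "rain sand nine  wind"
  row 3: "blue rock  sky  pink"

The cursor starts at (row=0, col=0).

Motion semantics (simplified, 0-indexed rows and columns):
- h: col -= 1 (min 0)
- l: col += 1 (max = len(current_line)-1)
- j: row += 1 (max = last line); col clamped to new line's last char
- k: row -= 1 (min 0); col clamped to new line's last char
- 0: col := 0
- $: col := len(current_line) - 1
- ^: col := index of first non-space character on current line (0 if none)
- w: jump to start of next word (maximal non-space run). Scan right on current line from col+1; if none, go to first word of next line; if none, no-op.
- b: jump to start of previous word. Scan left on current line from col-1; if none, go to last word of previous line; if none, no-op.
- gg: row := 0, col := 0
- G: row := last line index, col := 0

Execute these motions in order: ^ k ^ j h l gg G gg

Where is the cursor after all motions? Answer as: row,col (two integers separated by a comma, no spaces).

After 1 (^): row=0 col=0 char='s'
After 2 (k): row=0 col=0 char='s'
After 3 (^): row=0 col=0 char='s'
After 4 (j): row=1 col=0 char='t'
After 5 (h): row=1 col=0 char='t'
After 6 (l): row=1 col=1 char='w'
After 7 (gg): row=0 col=0 char='s'
After 8 (G): row=3 col=0 char='b'
After 9 (gg): row=0 col=0 char='s'

Answer: 0,0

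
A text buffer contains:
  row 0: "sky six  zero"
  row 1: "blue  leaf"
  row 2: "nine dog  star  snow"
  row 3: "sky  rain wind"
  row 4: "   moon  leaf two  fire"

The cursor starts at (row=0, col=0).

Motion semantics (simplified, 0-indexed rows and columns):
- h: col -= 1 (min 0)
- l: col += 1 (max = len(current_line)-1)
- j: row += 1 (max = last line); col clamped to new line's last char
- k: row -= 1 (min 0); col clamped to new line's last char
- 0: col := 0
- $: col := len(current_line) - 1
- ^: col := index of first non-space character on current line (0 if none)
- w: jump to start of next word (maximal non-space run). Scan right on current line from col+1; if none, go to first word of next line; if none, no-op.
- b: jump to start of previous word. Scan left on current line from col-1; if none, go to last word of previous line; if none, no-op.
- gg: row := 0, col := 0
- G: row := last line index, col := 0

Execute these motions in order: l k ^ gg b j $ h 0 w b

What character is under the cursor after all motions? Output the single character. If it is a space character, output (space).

Answer: b

Derivation:
After 1 (l): row=0 col=1 char='k'
After 2 (k): row=0 col=1 char='k'
After 3 (^): row=0 col=0 char='s'
After 4 (gg): row=0 col=0 char='s'
After 5 (b): row=0 col=0 char='s'
After 6 (j): row=1 col=0 char='b'
After 7 ($): row=1 col=9 char='f'
After 8 (h): row=1 col=8 char='a'
After 9 (0): row=1 col=0 char='b'
After 10 (w): row=1 col=6 char='l'
After 11 (b): row=1 col=0 char='b'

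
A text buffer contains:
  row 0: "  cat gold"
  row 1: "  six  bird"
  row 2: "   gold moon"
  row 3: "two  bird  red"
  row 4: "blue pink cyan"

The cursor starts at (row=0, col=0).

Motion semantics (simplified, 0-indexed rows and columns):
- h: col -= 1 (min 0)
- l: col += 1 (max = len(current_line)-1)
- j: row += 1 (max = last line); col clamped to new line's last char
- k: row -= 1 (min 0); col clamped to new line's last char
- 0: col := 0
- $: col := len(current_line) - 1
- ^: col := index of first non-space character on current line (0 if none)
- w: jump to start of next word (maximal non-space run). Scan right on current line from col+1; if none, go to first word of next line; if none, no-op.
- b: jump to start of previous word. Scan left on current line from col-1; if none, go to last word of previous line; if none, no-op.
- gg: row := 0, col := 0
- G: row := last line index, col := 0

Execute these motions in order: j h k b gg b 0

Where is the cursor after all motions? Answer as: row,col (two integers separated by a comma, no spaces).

Answer: 0,0

Derivation:
After 1 (j): row=1 col=0 char='_'
After 2 (h): row=1 col=0 char='_'
After 3 (k): row=0 col=0 char='_'
After 4 (b): row=0 col=0 char='_'
After 5 (gg): row=0 col=0 char='_'
After 6 (b): row=0 col=0 char='_'
After 7 (0): row=0 col=0 char='_'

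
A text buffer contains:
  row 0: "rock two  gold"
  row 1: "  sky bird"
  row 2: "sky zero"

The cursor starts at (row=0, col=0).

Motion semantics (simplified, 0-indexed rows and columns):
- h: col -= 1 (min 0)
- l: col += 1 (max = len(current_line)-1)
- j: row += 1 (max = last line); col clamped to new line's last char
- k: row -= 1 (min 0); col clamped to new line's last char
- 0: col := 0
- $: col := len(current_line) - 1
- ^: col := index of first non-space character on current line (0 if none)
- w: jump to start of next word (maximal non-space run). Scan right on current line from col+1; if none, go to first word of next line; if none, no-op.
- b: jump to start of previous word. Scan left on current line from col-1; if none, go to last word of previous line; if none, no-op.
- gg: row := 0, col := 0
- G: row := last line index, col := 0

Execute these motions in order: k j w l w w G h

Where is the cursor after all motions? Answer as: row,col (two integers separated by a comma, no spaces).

After 1 (k): row=0 col=0 char='r'
After 2 (j): row=1 col=0 char='_'
After 3 (w): row=1 col=2 char='s'
After 4 (l): row=1 col=3 char='k'
After 5 (w): row=1 col=6 char='b'
After 6 (w): row=2 col=0 char='s'
After 7 (G): row=2 col=0 char='s'
After 8 (h): row=2 col=0 char='s'

Answer: 2,0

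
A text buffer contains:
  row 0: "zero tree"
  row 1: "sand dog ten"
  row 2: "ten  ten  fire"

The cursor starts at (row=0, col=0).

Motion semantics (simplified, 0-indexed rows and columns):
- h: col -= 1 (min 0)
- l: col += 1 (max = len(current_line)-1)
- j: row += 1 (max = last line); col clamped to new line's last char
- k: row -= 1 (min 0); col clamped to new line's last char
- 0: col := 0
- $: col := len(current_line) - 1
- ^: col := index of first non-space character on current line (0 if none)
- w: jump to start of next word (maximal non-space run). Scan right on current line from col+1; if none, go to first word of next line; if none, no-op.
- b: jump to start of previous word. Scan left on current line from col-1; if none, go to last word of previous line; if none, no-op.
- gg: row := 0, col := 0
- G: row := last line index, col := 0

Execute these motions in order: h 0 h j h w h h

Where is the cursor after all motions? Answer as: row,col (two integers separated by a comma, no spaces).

After 1 (h): row=0 col=0 char='z'
After 2 (0): row=0 col=0 char='z'
After 3 (h): row=0 col=0 char='z'
After 4 (j): row=1 col=0 char='s'
After 5 (h): row=1 col=0 char='s'
After 6 (w): row=1 col=5 char='d'
After 7 (h): row=1 col=4 char='_'
After 8 (h): row=1 col=3 char='d'

Answer: 1,3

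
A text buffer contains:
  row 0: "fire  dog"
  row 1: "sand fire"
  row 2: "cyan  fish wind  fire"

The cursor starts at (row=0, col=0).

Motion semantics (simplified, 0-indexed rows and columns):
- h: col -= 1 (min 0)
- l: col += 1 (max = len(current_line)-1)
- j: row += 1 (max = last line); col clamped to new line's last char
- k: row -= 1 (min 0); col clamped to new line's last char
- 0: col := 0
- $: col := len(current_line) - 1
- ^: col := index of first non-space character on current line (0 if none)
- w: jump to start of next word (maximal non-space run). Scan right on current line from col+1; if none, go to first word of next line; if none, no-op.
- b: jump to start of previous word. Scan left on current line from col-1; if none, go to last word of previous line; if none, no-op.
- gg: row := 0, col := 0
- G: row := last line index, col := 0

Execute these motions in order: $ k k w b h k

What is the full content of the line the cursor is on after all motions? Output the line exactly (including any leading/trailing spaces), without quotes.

After 1 ($): row=0 col=8 char='g'
After 2 (k): row=0 col=8 char='g'
After 3 (k): row=0 col=8 char='g'
After 4 (w): row=1 col=0 char='s'
After 5 (b): row=0 col=6 char='d'
After 6 (h): row=0 col=5 char='_'
After 7 (k): row=0 col=5 char='_'

Answer: fire  dog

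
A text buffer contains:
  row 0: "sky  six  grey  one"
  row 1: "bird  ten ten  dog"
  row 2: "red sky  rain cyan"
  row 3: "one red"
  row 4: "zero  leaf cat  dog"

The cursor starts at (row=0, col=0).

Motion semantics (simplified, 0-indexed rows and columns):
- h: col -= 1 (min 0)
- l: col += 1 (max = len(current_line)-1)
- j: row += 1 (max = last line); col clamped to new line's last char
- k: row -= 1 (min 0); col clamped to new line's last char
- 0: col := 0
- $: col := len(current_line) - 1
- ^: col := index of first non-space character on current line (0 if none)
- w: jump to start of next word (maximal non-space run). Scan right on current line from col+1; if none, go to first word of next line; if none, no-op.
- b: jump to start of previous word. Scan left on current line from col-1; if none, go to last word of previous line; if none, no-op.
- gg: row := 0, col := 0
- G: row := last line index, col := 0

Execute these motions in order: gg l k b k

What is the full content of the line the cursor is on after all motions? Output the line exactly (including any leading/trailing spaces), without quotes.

Answer: sky  six  grey  one

Derivation:
After 1 (gg): row=0 col=0 char='s'
After 2 (l): row=0 col=1 char='k'
After 3 (k): row=0 col=1 char='k'
After 4 (b): row=0 col=0 char='s'
After 5 (k): row=0 col=0 char='s'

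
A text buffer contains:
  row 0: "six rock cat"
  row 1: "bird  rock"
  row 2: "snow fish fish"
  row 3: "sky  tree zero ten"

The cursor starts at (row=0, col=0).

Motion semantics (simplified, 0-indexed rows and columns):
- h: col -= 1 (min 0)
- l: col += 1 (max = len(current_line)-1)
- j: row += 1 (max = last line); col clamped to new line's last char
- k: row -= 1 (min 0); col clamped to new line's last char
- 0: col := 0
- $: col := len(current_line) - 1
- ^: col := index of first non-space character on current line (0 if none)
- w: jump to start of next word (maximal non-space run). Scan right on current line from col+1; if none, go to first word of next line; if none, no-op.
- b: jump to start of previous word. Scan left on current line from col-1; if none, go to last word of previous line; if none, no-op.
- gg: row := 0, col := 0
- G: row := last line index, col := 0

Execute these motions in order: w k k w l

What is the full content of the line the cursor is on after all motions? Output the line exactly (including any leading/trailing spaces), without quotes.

Answer: six rock cat

Derivation:
After 1 (w): row=0 col=4 char='r'
After 2 (k): row=0 col=4 char='r'
After 3 (k): row=0 col=4 char='r'
After 4 (w): row=0 col=9 char='c'
After 5 (l): row=0 col=10 char='a'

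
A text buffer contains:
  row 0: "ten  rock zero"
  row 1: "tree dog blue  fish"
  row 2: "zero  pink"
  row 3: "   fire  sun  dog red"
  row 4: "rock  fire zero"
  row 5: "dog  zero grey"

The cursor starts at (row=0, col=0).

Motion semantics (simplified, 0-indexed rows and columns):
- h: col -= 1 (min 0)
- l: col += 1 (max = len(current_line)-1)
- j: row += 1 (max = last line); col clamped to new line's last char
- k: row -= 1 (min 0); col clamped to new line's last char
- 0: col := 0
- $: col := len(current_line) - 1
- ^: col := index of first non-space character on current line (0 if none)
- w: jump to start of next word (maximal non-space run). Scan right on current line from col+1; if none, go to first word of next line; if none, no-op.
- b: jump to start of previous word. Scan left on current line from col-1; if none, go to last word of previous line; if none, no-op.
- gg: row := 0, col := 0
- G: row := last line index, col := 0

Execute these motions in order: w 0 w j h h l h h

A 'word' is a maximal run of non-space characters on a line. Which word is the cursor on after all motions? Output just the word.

After 1 (w): row=0 col=5 char='r'
After 2 (0): row=0 col=0 char='t'
After 3 (w): row=0 col=5 char='r'
After 4 (j): row=1 col=5 char='d'
After 5 (h): row=1 col=4 char='_'
After 6 (h): row=1 col=3 char='e'
After 7 (l): row=1 col=4 char='_'
After 8 (h): row=1 col=3 char='e'
After 9 (h): row=1 col=2 char='e'

Answer: tree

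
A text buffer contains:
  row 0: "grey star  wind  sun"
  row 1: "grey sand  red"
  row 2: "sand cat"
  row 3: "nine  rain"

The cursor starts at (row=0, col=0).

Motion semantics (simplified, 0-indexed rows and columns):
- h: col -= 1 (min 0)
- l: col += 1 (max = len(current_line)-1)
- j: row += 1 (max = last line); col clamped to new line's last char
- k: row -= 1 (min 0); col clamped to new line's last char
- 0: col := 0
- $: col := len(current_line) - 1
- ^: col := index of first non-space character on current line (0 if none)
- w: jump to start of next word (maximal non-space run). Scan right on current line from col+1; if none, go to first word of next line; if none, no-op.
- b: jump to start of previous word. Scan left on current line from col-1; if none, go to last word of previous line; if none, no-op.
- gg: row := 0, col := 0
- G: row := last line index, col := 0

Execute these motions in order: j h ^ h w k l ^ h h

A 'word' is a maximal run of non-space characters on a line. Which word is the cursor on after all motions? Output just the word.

After 1 (j): row=1 col=0 char='g'
After 2 (h): row=1 col=0 char='g'
After 3 (^): row=1 col=0 char='g'
After 4 (h): row=1 col=0 char='g'
After 5 (w): row=1 col=5 char='s'
After 6 (k): row=0 col=5 char='s'
After 7 (l): row=0 col=6 char='t'
After 8 (^): row=0 col=0 char='g'
After 9 (h): row=0 col=0 char='g'
After 10 (h): row=0 col=0 char='g'

Answer: grey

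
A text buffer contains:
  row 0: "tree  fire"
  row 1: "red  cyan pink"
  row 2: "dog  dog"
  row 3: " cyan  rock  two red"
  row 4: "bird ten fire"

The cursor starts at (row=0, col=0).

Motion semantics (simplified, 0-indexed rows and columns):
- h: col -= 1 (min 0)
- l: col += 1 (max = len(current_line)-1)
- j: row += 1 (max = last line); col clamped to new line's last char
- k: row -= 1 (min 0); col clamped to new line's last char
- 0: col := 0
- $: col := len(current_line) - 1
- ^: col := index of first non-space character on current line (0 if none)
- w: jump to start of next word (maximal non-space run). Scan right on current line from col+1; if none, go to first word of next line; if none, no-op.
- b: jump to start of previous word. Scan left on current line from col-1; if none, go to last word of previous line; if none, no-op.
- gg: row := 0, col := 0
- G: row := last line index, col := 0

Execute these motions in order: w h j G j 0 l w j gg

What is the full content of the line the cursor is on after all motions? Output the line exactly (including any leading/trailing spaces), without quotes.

Answer: tree  fire

Derivation:
After 1 (w): row=0 col=6 char='f'
After 2 (h): row=0 col=5 char='_'
After 3 (j): row=1 col=5 char='c'
After 4 (G): row=4 col=0 char='b'
After 5 (j): row=4 col=0 char='b'
After 6 (0): row=4 col=0 char='b'
After 7 (l): row=4 col=1 char='i'
After 8 (w): row=4 col=5 char='t'
After 9 (j): row=4 col=5 char='t'
After 10 (gg): row=0 col=0 char='t'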